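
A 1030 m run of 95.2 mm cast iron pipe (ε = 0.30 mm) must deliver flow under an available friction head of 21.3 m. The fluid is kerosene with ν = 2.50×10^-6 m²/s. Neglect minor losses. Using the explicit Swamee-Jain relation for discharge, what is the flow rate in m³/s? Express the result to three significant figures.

Swamee-Jain (Type II): Q = -0.965·√(gD⁵h_f/L)·ln[ε/(3.7D) + √(3.17ν²L/(gD³h_f))]
√(gD⁵h_f/L) = √(9.81·0.0952⁵·21.3/1030) = 0.001259
ε/(3.7D) = 8.52×10^-4; √(3.17ν²L/(gD³h_f)) = 3.36×10^-4
Q = -0.965·0.001259·ln(0.001188) = 0.008186 m³/s
Check: V = 1.15 m/s, Re = 4.38×10^4, f = 0.02954, h_f = 21.5 m ≈ 21.3 m ✓

Q ≈ 0.00819 m³/s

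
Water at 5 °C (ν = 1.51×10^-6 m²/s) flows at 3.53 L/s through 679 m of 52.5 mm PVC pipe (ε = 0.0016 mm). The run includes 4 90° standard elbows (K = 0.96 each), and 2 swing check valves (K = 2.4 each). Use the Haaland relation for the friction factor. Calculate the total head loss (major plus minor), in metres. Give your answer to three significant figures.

H_L ≈ 36.6 m

V = 4Q/(πD²) = 1.631 m/s; V²/2g = 0.1355 m
Re = 5.67×10^4, ε/D = 3.05×10^-5 → f = 0.02022 (Haaland)
Major: h_f = f(L/D)·V²/2g = 0.02022·12933·0.1355 = 35.45 m
Minor: ΣK = 8.64; h_m = ΣK·V²/2g = 1.171 m
Total H_L = 35.45 + 1.171 = 36.62 m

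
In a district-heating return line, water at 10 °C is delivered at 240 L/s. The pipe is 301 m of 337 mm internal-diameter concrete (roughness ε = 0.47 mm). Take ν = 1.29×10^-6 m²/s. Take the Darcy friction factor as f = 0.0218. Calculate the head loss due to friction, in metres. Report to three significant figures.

h_f ≈ 7.18 m

V = 4Q/(πD²) = 4·0.240/(π·0.337²) = 2.691 m/s
h_f = f(L/D)V²/(2g) = 0.02180·(301/0.337)·2.691²/(2·9.81) = 7.185 m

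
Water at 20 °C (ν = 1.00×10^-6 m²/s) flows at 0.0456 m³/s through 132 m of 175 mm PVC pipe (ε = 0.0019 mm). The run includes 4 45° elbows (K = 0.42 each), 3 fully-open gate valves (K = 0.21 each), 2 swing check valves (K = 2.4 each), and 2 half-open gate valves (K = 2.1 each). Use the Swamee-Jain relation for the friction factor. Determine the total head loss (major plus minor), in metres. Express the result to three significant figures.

H_L ≈ 4.04 m

V = 4Q/(πD²) = 1.896 m/s; V²/2g = 0.1832 m
Re = 3.32×10^5, ε/D = 1.09×10^-5 → f = 0.01424 (Swamee-Jain)
Major: h_f = f(L/D)·V²/2g = 0.01424·754.3·0.1832 = 1.968 m
Minor: ΣK = 11.3; h_m = ΣK·V²/2g = 2.072 m
Total H_L = 1.968 + 2.072 = 4.040 m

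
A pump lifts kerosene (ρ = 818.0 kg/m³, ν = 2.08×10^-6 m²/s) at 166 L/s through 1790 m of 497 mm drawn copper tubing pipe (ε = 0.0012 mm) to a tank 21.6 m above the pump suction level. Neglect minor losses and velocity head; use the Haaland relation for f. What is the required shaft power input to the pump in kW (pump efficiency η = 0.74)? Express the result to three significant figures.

V = 4Q/(πD²) = 0.8557 m/s; Re = 2.04×10^5; ε/D = 2.41×10^-6; f = 0.01545
h_f = f(L/D)V²/2g = 2.076 m
Total head H = z + h_f = 21.6 + 2.076 = 23.68 m
P_hyd = ρgQH = 818.0·9.81·0.166·23.68 = 31.54 kW
P_shaft = P_hyd/η = 31.54/0.74 = 42.62 kW

P_shaft ≈ 42.6 kW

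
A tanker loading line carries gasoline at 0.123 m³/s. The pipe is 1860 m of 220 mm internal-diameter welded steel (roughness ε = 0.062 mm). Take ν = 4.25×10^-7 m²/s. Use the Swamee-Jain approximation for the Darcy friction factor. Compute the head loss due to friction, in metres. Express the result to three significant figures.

h_f ≈ 69.0 m

V = 4Q/(πD²) = 4·0.123/(π·0.220²) = 3.236 m/s
Re = VD/ν = 3.236·0.220/4.25×10^-7 = 1.67×10^6 → turbulent
ε/D = 0.062/220 = 2.82×10^-4
Swamee-Jain: f = 0.01529
h_f = f(L/D)V²/(2g) = 0.01529·(1860/0.220)·3.236²/(2·9.81) = 69.00 m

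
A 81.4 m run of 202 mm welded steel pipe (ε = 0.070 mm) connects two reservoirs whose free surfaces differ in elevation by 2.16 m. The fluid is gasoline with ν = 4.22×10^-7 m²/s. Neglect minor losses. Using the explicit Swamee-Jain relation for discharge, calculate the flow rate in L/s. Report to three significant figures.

Swamee-Jain (Type II): Q = -0.965·√(gD⁵h_f/L)·ln[ε/(3.7D) + √(3.17ν²L/(gD³h_f))]
√(gD⁵h_f/L) = √(9.81·0.202⁵·2.16/81.4) = 0.009357
ε/(3.7D) = 9.37×10^-5; √(3.17ν²L/(gD³h_f)) = 1.62×10^-5
Q = -0.965·0.009357·ln(1.099×10^-4) = 0.08231 m³/s
Check: V = 2.57 m/s, Re = 1.23×10^6, f = 0.01604, h_f = 2.17 m ≈ 2.16 m ✓

Q ≈ 82.3 L/s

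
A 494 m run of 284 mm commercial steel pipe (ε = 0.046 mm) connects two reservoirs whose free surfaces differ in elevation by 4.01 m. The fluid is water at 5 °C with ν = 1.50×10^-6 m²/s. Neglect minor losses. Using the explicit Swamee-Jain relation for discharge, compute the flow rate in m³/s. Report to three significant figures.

Swamee-Jain (Type II): Q = -0.965·√(gD⁵h_f/L)·ln[ε/(3.7D) + √(3.17ν²L/(gD³h_f))]
√(gD⁵h_f/L) = √(9.81·0.284⁵·4.01/494) = 0.01213
ε/(3.7D) = 4.38×10^-5; √(3.17ν²L/(gD³h_f)) = 6.25×10^-5
Q = -0.965·0.01213·ln(1.063×10^-4) = 0.1071 m³/s
Check: V = 1.69 m/s, Re = 3.20×10^5, f = 0.01587, h_f = 4.02 m ≈ 4.01 m ✓

Q ≈ 0.107 m³/s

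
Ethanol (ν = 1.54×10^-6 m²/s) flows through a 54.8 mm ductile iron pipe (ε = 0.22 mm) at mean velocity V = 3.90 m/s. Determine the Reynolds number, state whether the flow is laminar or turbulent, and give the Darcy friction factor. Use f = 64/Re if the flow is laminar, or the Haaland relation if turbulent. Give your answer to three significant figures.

Re ≈ 1.39×10^5; turbulent; f ≈ 0.0292

Re = VD/ν = 3.900·0.0548/1.54×10^-6 = 1.39×10^5
Re > 4000 → turbulent; ε/D = 0.00401
Haaland: f = 0.02921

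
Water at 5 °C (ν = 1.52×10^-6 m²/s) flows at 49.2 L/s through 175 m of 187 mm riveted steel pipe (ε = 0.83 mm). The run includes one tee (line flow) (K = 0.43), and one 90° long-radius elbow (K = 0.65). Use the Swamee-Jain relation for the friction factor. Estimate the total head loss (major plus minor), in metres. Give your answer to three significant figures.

V = 4Q/(πD²) = 1.791 m/s; V²/2g = 0.1636 m
Re = 2.20×10^5, ε/D = 0.00444 → f = 0.02994 (Swamee-Jain)
Major: h_f = f(L/D)·V²/2g = 0.02994·935.8·0.1636 = 4.582 m
Minor: ΣK = 1.08; h_m = ΣK·V²/2g = 0.1766 m
Total H_L = 4.582 + 0.1766 = 4.759 m

H_L ≈ 4.76 m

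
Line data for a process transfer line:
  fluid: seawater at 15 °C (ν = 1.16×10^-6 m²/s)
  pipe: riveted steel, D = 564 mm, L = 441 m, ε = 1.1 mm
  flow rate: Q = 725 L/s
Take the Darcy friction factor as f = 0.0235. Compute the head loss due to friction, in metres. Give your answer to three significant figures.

V = 4Q/(πD²) = 4·0.725/(π·0.564²) = 2.902 m/s
h_f = f(L/D)V²/(2g) = 0.02350·(441/0.564)·2.902²/(2·9.81) = 7.887 m

h_f ≈ 7.89 m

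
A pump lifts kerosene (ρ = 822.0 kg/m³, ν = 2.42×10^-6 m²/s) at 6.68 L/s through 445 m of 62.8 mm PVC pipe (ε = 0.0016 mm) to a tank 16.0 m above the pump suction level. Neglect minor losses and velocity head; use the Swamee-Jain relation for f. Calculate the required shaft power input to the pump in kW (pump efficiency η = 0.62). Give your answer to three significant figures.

P_shaft ≈ 4.36 kW

V = 4Q/(πD²) = 2.157 m/s; Re = 5.60×10^4; ε/D = 2.55×10^-5; f = 0.02036
h_f = f(L/D)V²/2g = 34.19 m
Total head H = z + h_f = 16.0 + 34.19 = 50.19 m
P_hyd = ρgQH = 822.0·9.81·0.00668·50.19 = 2.704 kW
P_shaft = P_hyd/η = 2.704/0.62 = 4.361 kW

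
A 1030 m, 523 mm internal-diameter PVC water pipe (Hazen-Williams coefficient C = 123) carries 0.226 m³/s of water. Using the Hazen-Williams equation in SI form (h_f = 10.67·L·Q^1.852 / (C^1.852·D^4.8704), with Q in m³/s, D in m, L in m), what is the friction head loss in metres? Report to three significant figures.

h_f ≈ 2.21 m

h_f = 10.67·1030·0.226^1.852 / (123^1.852·0.523^4.8704) = 2.215 m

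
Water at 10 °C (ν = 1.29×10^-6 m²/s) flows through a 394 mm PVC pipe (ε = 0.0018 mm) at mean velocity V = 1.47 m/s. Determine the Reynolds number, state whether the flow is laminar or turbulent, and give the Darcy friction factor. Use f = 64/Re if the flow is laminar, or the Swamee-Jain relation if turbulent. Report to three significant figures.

Re = VD/ν = 1.470·0.394/1.29×10^-6 = 4.49×10^5
Re > 4000 → turbulent; ε/D = 4.57×10^-6
Swamee-Jain: f = 0.01342

Re ≈ 4.49×10^5; turbulent; f ≈ 0.0134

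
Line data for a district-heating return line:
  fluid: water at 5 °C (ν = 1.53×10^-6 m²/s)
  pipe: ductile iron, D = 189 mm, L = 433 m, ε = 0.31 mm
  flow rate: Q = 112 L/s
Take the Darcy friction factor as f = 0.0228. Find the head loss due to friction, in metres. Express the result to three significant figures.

h_f ≈ 42.4 m

V = 4Q/(πD²) = 4·0.112/(π·0.189²) = 3.992 m/s
h_f = f(L/D)V²/(2g) = 0.02280·(433/0.189)·3.992²/(2·9.81) = 42.43 m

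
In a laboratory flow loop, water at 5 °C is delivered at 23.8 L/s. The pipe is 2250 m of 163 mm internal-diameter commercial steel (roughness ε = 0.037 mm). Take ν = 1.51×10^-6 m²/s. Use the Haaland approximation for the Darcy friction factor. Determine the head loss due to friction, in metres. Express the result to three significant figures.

V = 4Q/(πD²) = 4·0.0238/(π·0.163²) = 1.141 m/s
Re = VD/ν = 1.141·0.163/1.51×10^-6 = 1.23×10^5 → turbulent
ε/D = 0.037/163 = 2.27×10^-4
Haaland: f = 0.01825
h_f = f(L/D)V²/(2g) = 0.01825·(2250/0.163)·1.141²/(2·9.81) = 16.70 m

h_f ≈ 16.7 m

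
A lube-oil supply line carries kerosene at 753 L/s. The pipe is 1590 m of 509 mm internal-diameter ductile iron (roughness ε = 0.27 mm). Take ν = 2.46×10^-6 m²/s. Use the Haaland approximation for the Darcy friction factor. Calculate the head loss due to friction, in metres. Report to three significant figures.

V = 4Q/(πD²) = 4·0.753/(π·0.509²) = 3.701 m/s
Re = VD/ν = 3.701·0.509/2.46×10^-6 = 7.66×10^5 → turbulent
ε/D = 0.27/509 = 5.30×10^-4
Haaland: f = 0.01750
h_f = f(L/D)V²/(2g) = 0.01750·(1590/0.509)·3.701²/(2·9.81) = 38.16 m

h_f ≈ 38.2 m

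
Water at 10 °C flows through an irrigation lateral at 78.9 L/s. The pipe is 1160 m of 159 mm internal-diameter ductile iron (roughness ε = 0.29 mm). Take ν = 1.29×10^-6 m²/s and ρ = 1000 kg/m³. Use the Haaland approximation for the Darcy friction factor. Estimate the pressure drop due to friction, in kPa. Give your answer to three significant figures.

Δp ≈ 1340 kPa

V = 4Q/(πD²) = 4·0.0789/(π·0.159²) = 3.974 m/s
Re = VD/ν = 3.974·0.159/1.29×10^-6 = 4.90×10^5 → turbulent
ε/D = 0.29/159 = 0.00182
Haaland: f = 0.02325
h_f = f(L/D)V²/(2g) = 0.02325·(1160/0.159)·3.974²/(2·9.81) = 136.5 m
Δp = ρg·h_f = 1000·9.81·136.5 = 1339 kPa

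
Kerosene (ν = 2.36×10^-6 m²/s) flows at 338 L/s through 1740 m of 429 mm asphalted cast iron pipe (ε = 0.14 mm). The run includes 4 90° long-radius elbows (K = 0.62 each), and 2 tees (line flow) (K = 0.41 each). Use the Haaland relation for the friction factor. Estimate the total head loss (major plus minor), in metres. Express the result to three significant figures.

H_L ≈ 19.6 m

V = 4Q/(πD²) = 2.338 m/s; V²/2g = 0.2787 m
Re = 4.25×10^5, ε/D = 3.26×10^-4 → f = 0.01653 (Haaland)
Major: h_f = f(L/D)·V²/2g = 0.01653·4056·0.2787 = 18.69 m
Minor: ΣK = 3.30; h_m = ΣK·V²/2g = 0.9197 m
Total H_L = 18.69 + 0.9197 = 19.61 m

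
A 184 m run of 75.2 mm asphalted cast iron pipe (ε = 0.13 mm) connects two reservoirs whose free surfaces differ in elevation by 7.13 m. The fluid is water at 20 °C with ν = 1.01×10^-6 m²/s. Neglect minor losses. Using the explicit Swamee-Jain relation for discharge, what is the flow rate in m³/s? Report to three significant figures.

Q ≈ 0.00683 m³/s

Swamee-Jain (Type II): Q = -0.965·√(gD⁵h_f/L)·ln[ε/(3.7D) + √(3.17ν²L/(gD³h_f))]
√(gD⁵h_f/L) = √(9.81·0.0752⁵·7.13/184) = 9.561×10^-4
ε/(3.7D) = 4.67×10^-4; √(3.17ν²L/(gD³h_f)) = 1.41×10^-4
Q = -0.965·9.561×10^-4·ln(6.087×10^-4) = 0.006832 m³/s
Check: V = 1.54 m/s, Re = 1.15×10^5, f = 0.02438, h_f = 7.19 m ≈ 7.13 m ✓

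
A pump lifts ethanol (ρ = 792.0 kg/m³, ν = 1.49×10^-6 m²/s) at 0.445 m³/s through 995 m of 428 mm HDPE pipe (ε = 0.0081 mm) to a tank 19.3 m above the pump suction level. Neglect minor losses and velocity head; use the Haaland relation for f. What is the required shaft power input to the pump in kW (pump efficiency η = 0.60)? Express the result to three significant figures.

P_shaft ≈ 191 kW

V = 4Q/(πD²) = 3.093 m/s; Re = 8.88×10^5; ε/D = 1.89×10^-5; f = 0.01215
h_f = f(L/D)V²/2g = 13.77 m
Total head H = z + h_f = 19.3 + 13.77 = 33.07 m
P_hyd = ρgQH = 792.0·9.81·0.445·33.07 = 114.3 kW
P_shaft = P_hyd/η = 114.3/0.60 = 190.6 kW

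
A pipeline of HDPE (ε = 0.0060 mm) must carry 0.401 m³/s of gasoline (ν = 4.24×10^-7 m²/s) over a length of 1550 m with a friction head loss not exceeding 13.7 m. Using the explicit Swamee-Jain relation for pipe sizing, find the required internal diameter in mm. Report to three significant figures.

Swamee-Jain (Type III): D = 0.66·[ε^1.25·(LQ²/(gh_f))^4.75 + ν·Q^9.4·(L/(gh_f))^5.2]^0.04
LQ²/(gh_f) = 1.855; L/(gh_f) = 11.53
Term 1 = ε^1.25·(…)^4.75 = 5.58×10^-6; Term 2 = ν·Q^9.4·(…)^5.2 = 2.62×10^-5
D = 0.66·(5.58×10^-6 + 2.62×10^-5)^0.04 = 0.4362 m = 436 mm
Check: V = 2.68 m/s, Re = 2.76×10^6, f = 0.01045, h_f = 13.6 m ≈ 13.7 m ✓

D ≈ 436 mm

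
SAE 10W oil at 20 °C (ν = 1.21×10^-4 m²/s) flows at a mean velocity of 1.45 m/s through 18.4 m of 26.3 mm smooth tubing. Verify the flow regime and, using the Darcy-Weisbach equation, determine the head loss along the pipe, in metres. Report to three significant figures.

Re = VD/ν = 1.45·0.02630/1.21×10^-4 = 315 → laminar (Re < 2300)
f = 64/Re = 0.2031
h_f = f(L/D)V²/(2g) = 0.2031·(18.4/0.02630)·1.45²/(2·9.81) = 15.22 m

h_f ≈ 15.2 m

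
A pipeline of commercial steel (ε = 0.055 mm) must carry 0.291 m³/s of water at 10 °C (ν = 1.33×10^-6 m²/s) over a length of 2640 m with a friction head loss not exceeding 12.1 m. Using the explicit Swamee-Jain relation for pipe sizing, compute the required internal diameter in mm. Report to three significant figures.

Swamee-Jain (Type III): D = 0.66·[ε^1.25·(LQ²/(gh_f))^4.75 + ν·Q^9.4·(L/(gh_f))^5.2]^0.04
LQ²/(gh_f) = 1.883; L/(gh_f) = 22.24
Term 1 = ε^1.25·(…)^4.75 = 9.58×10^-5; Term 2 = ν·Q^9.4·(…)^5.2 = 1.23×10^-4
D = 0.66·(9.58×10^-5 + 1.23×10^-4)^0.04 = 0.4711 m = 471 mm
Check: V = 1.67 m/s, Re = 5.91×10^5, f = 0.01440, h_f = 11.5 m ≈ 12.1 m ✓

D ≈ 471 mm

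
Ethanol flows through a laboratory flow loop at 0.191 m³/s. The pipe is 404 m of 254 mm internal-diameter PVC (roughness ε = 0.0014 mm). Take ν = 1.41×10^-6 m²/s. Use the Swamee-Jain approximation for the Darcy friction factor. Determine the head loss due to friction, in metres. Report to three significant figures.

V = 4Q/(πD²) = 4·0.191/(π·0.254²) = 3.769 m/s
Re = VD/ν = 3.769·0.254/1.41×10^-6 = 6.79×10^5 → turbulent
ε/D = 0.0014/254 = 5.51×10^-6
Swamee-Jain: f = 0.01251
h_f = f(L/D)V²/(2g) = 0.01251·(404/0.254)·3.769²/(2·9.81) = 14.41 m

h_f ≈ 14.4 m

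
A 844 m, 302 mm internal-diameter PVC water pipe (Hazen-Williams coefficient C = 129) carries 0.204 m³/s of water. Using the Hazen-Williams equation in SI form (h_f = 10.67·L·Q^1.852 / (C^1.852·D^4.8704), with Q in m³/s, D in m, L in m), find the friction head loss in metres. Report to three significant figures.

h_f = 10.67·844·0.204^1.852 / (129^1.852·0.302^4.8704) = 19.94 m

h_f ≈ 19.9 m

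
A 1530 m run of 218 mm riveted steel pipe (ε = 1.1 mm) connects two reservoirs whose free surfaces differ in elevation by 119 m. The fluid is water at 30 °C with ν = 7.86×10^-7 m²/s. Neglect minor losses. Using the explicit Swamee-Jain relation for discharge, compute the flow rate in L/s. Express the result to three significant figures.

Swamee-Jain (Type II): Q = -0.965·√(gD⁵h_f/L)·ln[ε/(3.7D) + √(3.17ν²L/(gD³h_f))]
√(gD⁵h_f/L) = √(9.81·0.218⁵·119/1530) = 0.01938
ε/(3.7D) = 0.00136; √(3.17ν²L/(gD³h_f)) = 1.57×10^-5
Q = -0.965·0.01938·ln(0.001379) = 0.1232 m³/s
Check: V = 3.30 m/s, Re = 9.15×10^5, f = 0.03062, h_f = 119 m ≈ 119 m ✓

Q ≈ 123 L/s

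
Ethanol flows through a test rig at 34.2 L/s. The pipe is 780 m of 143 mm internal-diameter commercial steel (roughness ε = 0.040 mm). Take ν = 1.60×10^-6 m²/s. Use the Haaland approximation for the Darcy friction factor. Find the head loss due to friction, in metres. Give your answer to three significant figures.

V = 4Q/(πD²) = 4·0.0342/(π·0.143²) = 2.129 m/s
Re = VD/ν = 2.129·0.143/1.60×10^-6 = 1.90×10^5 → turbulent
ε/D = 0.040/143 = 2.80×10^-4
Haaland: f = 0.01748
h_f = f(L/D)V²/(2g) = 0.01748·(780/0.143)·2.129²/(2·9.81) = 22.04 m

h_f ≈ 22.0 m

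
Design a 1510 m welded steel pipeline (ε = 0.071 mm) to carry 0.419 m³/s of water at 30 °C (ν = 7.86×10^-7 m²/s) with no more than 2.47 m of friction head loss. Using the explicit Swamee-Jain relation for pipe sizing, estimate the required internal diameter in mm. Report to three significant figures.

Swamee-Jain (Type III): D = 0.66·[ε^1.25·(LQ²/(gh_f))^4.75 + ν·Q^9.4·(L/(gh_f))^5.2]^0.04
LQ²/(gh_f) = 10.94; L/(gh_f) = 62.32
Term 1 = ε^1.25·(…)^4.75 = 0.562; Term 2 = ν·Q^9.4·(…)^5.2 = 0.474
D = 0.66·(0.562 + 0.474)^0.04 = 0.6609 m = 661 mm
Check: V = 1.22 m/s, Re = 1.03×10^6, f = 0.01359, h_f = 2.36 m ≈ 2.47 m ✓

D ≈ 661 mm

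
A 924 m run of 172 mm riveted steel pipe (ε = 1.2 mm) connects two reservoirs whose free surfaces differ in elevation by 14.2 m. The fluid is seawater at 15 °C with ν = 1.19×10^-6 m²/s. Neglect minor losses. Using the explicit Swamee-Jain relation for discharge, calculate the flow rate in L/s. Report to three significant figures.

Q ≈ 28.7 L/s

Swamee-Jain (Type II): Q = -0.965·√(gD⁵h_f/L)·ln[ε/(3.7D) + √(3.17ν²L/(gD³h_f))]
√(gD⁵h_f/L) = √(9.81·0.172⁵·14.2/924) = 0.004764
ε/(3.7D) = 0.00189; √(3.17ν²L/(gD³h_f)) = 7.65×10^-5
Q = -0.965·0.004764·ln(0.001962) = 0.02866 m³/s
Check: V = 1.23 m/s, Re = 1.78×10^5, f = 0.03428, h_f = 14.3 m ≈ 14.2 m ✓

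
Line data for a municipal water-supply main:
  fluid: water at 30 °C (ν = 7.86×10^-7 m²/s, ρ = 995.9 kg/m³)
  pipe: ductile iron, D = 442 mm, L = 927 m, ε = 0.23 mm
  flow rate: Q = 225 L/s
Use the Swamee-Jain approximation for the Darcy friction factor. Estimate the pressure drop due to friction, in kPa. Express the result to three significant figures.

Δp ≈ 39.4 kPa

V = 4Q/(πD²) = 4·0.225/(π·0.442²) = 1.466 m/s
Re = VD/ν = 1.466·0.442/7.86×10^-7 = 8.25×10^5 → turbulent
ε/D = 0.23/442 = 5.20×10^-4
Swamee-Jain: f = 0.01754
h_f = f(L/D)V²/(2g) = 0.01754·(927/0.442)·1.466²/(2·9.81) = 4.032 m
Δp = ρg·h_f = 995.9·9.81·4.032 = 39.39 kPa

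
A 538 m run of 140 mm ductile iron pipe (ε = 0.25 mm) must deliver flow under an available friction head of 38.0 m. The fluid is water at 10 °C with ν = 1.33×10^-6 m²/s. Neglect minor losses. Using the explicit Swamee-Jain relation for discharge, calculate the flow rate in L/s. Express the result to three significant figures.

Q ≈ 44.4 L/s

Swamee-Jain (Type II): Q = -0.965·√(gD⁵h_f/L)·ln[ε/(3.7D) + √(3.17ν²L/(gD³h_f))]
√(gD⁵h_f/L) = √(9.81·0.140⁵·38.0/538) = 0.006105
ε/(3.7D) = 4.83×10^-4; √(3.17ν²L/(gD³h_f)) = 5.43×10^-5
Q = -0.965·0.006105·ln(5.369×10^-4) = 0.04436 m³/s
Check: V = 2.88 m/s, Re = 3.03×10^5, f = 0.02352, h_f = 38.3 m ≈ 38.0 m ✓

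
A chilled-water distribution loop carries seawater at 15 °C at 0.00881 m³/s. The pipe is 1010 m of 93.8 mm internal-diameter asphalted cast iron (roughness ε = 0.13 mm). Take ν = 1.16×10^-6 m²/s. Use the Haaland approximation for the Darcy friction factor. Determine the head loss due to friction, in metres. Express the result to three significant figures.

h_f ≈ 20.7 m

V = 4Q/(πD²) = 4·0.00881/(π·0.0938²) = 1.275 m/s
Re = VD/ν = 1.275·0.0938/1.16×10^-6 = 1.03×10^5 → turbulent
ε/D = 0.13/93.8 = 0.00139
Haaland: f = 0.02317
h_f = f(L/D)V²/(2g) = 0.02317·(1010/0.0938)·1.275²/(2·9.81) = 20.67 m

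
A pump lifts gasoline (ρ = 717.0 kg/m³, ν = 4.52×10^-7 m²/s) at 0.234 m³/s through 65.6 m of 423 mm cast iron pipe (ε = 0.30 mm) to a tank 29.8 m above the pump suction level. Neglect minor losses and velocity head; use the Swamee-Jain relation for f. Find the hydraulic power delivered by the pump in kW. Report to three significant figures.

V = 4Q/(πD²) = 1.665 m/s; Re = 1.56×10^6; ε/D = 7.09×10^-4; f = 0.01842
h_f = f(L/D)V²/2g = 0.4037 m
Total head H = z + h_f = 29.8 + 0.4037 = 30.20 m
P_hyd = ρgQH = 717.0·9.81·0.234·30.20 = 49.71 kW

P_hyd ≈ 49.7 kW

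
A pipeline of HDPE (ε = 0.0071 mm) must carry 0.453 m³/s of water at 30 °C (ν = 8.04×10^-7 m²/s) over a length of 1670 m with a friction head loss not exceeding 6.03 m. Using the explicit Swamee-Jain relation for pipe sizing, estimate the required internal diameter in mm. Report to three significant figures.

Swamee-Jain (Type III): D = 0.66·[ε^1.25·(LQ²/(gh_f))^4.75 + ν·Q^9.4·(L/(gh_f))^5.2]^0.04
LQ²/(gh_f) = 5.793; L/(gh_f) = 28.23
Term 1 = ε^1.25·(…)^4.75 = 0.00154; Term 2 = ν·Q^9.4·(…)^5.2 = 0.0165
D = 0.66·(0.00154 + 0.0165)^0.04 = 0.5620 m = 562 mm
Check: V = 1.83 m/s, Re = 1.28×10^6, f = 0.01150, h_f = 5.81 m ≈ 6.03 m ✓

D ≈ 562 mm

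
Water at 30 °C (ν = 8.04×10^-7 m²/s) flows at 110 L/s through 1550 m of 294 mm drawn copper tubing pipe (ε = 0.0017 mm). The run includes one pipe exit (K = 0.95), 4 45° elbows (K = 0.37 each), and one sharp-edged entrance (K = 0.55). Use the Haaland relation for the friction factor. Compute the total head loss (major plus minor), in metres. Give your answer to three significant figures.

V = 4Q/(πD²) = 1.620 m/s; V²/2g = 0.1338 m
Re = 5.93×10^5, ε/D = 5.78×10^-6 → f = 0.01275 (Haaland)
Major: h_f = f(L/D)·V²/2g = 0.01275·5272·0.1338 = 8.993 m
Minor: ΣK = 2.98; h_m = ΣK·V²/2g = 0.3988 m
Total H_L = 8.993 + 0.3988 = 9.392 m

H_L ≈ 9.39 m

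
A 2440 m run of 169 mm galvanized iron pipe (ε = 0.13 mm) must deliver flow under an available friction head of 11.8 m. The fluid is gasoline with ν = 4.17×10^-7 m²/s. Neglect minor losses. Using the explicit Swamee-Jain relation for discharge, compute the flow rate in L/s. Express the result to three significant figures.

Swamee-Jain (Type II): Q = -0.965·√(gD⁵h_f/L)·ln[ε/(3.7D) + √(3.17ν²L/(gD³h_f))]
√(gD⁵h_f/L) = √(9.81·0.169⁵·11.8/2440) = 0.002557
ε/(3.7D) = 2.08×10^-4; √(3.17ν²L/(gD³h_f)) = 4.91×10^-5
Q = -0.965·0.002557·ln(2.570×10^-4) = 0.02040 m³/s
Check: V = 0.909 m/s, Re = 3.69×10^5, f = 0.01952, h_f = 11.9 m ≈ 11.8 m ✓

Q ≈ 20.4 L/s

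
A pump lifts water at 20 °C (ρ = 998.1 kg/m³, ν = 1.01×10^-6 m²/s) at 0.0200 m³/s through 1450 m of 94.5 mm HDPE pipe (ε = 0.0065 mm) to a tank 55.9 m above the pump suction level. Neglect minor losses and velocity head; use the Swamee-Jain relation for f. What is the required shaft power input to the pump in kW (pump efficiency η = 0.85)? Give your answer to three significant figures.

P_shaft ≈ 35.4 kW

V = 4Q/(πD²) = 2.852 m/s; Re = 2.67×10^5; ε/D = 6.88×10^-5; f = 0.01540
h_f = f(L/D)V²/2g = 97.96 m
Total head H = z + h_f = 55.9 + 97.96 = 153.9 m
P_hyd = ρgQH = 998.1·9.81·0.0200·153.9 = 30.13 kW
P_shaft = P_hyd/η = 30.13/0.85 = 35.45 kW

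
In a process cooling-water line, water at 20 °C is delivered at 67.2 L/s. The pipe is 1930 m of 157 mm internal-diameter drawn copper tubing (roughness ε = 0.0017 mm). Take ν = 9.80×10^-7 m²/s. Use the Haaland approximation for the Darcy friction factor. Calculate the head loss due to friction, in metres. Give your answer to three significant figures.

h_f ≈ 97.8 m

V = 4Q/(πD²) = 4·0.0672/(π·0.157²) = 3.471 m/s
Re = VD/ν = 3.471·0.157/9.80×10^-7 = 5.56×10^5 → turbulent
ε/D = 0.0017/157 = 1.08×10^-5
Haaland: f = 0.01295
h_f = f(L/D)V²/(2g) = 0.01295·(1930/0.157)·3.471²/(2·9.81) = 97.77 m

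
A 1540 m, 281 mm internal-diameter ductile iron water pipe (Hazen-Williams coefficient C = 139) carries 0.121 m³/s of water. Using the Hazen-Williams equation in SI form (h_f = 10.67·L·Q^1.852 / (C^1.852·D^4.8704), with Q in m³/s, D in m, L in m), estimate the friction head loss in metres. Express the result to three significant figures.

h_f ≈ 17.1 m

h_f = 10.67·1540·0.121^1.852 / (139^1.852·0.281^4.8704) = 17.11 m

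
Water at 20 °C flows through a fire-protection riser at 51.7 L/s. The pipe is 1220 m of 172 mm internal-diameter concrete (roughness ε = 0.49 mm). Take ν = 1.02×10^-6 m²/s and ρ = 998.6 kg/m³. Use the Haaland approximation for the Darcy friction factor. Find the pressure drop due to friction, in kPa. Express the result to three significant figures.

V = 4Q/(πD²) = 4·0.0517/(π·0.172²) = 2.225 m/s
Re = VD/ν = 2.225·0.172/1.02×10^-6 = 3.75×10^5 → turbulent
ε/D = 0.49/172 = 0.00285
Haaland: f = 0.02618
h_f = f(L/D)V²/(2g) = 0.02618·(1220/0.172)·2.225²/(2·9.81) = 46.85 m
Δp = ρg·h_f = 998.6·9.81·46.85 = 459.0 kPa

Δp ≈ 459 kPa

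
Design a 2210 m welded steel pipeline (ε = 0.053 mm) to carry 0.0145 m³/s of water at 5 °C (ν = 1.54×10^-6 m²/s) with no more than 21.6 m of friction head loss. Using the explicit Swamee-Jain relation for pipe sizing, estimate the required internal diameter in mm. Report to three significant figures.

D ≈ 131 mm

Swamee-Jain (Type III): D = 0.66·[ε^1.25·(LQ²/(gh_f))^4.75 + ν·Q^9.4·(L/(gh_f))^5.2]^0.04
LQ²/(gh_f) = 0.002193; L/(gh_f) = 10.43
Term 1 = ε^1.25·(…)^4.75 = 1.06×10^-18; Term 2 = ν·Q^9.4·(…)^5.2 = 1.58×10^-18
D = 0.66·(1.06×10^-18 + 1.58×10^-18)^0.04 = 0.1307 m = 131 mm
Check: V = 1.08 m/s, Re = 9.17×10^4, f = 0.02024, h_f = 20.3 m ≈ 21.6 m ✓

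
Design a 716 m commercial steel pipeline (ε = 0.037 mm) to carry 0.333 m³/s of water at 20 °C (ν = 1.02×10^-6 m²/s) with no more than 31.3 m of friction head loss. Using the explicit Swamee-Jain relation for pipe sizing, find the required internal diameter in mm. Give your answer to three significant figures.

Swamee-Jain (Type III): D = 0.66·[ε^1.25·(LQ²/(gh_f))^4.75 + ν·Q^9.4·(L/(gh_f))^5.2]^0.04
LQ²/(gh_f) = 0.2586; L/(gh_f) = 2.332
Term 1 = ε^1.25·(…)^4.75 = 4.68×10^-9; Term 2 = ν·Q^9.4·(…)^5.2 = 2.70×10^-9
D = 0.66·(4.68×10^-9 + 2.70×10^-9)^0.04 = 0.3121 m = 312 mm
Check: V = 4.35 m/s, Re = 1.33×10^6, f = 0.01350, h_f = 29.9 m ≈ 31.3 m ✓

D ≈ 312 mm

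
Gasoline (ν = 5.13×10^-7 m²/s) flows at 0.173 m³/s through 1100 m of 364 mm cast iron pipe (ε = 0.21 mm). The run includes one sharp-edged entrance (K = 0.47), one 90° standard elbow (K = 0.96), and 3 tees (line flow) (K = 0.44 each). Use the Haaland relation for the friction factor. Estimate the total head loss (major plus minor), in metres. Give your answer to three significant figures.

H_L ≈ 7.89 m

V = 4Q/(πD²) = 1.662 m/s; V²/2g = 0.1409 m
Re = 1.18×10^6, ε/D = 5.77×10^-4 → f = 0.01762 (Haaland)
Major: h_f = f(L/D)·V²/2g = 0.01762·3022·0.1409 = 7.501 m
Minor: ΣK = 2.75; h_m = ΣK·V²/2g = 0.3874 m
Total H_L = 7.501 + 0.3874 = 7.889 m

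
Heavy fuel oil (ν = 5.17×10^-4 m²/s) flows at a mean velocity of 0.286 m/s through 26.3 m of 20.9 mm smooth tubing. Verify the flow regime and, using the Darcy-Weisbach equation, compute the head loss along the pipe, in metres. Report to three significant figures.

Re = VD/ν = 0.286·0.02090/5.17×10^-4 = 11.6 → laminar (Re < 2300)
f = 64/Re = 5.536
h_f = f(L/D)V²/(2g) = 5.536·(26.3/0.02090)·0.286²/(2·9.81) = 29.04 m

h_f ≈ 29.0 m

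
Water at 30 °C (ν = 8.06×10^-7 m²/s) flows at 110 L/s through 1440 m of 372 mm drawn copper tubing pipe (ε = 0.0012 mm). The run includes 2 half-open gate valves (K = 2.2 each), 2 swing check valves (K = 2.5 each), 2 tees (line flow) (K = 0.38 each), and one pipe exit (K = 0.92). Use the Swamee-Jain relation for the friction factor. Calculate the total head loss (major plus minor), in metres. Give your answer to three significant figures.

V = 4Q/(πD²) = 1.012 m/s; V²/2g = 0.05221 m
Re = 4.67×10^5, ε/D = 3.23×10^-6 → f = 0.01330 (Swamee-Jain)
Major: h_f = f(L/D)·V²/2g = 0.01330·3871·0.05221 = 2.688 m
Minor: ΣK = 11.1; h_m = ΣK·V²/2g = 0.5785 m
Total H_L = 2.688 + 0.5785 = 3.267 m

H_L ≈ 3.27 m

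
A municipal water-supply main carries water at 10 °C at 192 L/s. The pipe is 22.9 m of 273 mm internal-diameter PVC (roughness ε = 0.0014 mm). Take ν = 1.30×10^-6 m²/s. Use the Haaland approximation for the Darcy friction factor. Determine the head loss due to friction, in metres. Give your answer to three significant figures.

h_f ≈ 0.571 m

V = 4Q/(πD²) = 4·0.192/(π·0.273²) = 3.280 m/s
Re = VD/ν = 3.280·0.273/1.30×10^-6 = 6.89×10^5 → turbulent
ε/D = 0.0014/273 = 5.13×10^-6
Haaland: f = 0.01242
h_f = f(L/D)V²/(2g) = 0.01242·(22.9/0.273)·3.280²/(2·9.81) = 0.5711 m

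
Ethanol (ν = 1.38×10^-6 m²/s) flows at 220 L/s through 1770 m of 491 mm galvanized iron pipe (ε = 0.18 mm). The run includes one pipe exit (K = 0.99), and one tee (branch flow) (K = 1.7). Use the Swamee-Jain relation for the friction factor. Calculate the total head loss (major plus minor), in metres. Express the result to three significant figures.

V = 4Q/(πD²) = 1.162 m/s; V²/2g = 0.06881 m
Re = 4.13×10^5, ε/D = 3.67×10^-4 → f = 0.01709 (Swamee-Jain)
Major: h_f = f(L/D)·V²/2g = 0.01709·3605·0.06881 = 4.239 m
Minor: ΣK = 2.69; h_m = ΣK·V²/2g = 0.1851 m
Total H_L = 4.239 + 0.1851 = 4.424 m

H_L ≈ 4.42 m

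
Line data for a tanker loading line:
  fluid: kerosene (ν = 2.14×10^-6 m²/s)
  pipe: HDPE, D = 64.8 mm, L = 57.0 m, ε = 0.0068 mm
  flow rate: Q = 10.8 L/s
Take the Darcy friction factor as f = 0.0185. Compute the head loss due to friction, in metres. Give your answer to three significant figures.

V = 4Q/(πD²) = 4·0.0108/(π·0.0648²) = 3.275 m/s
h_f = f(L/D)V²/(2g) = 0.01850·(57.0/0.0648)·3.275²/(2·9.81) = 8.895 m

h_f ≈ 8.89 m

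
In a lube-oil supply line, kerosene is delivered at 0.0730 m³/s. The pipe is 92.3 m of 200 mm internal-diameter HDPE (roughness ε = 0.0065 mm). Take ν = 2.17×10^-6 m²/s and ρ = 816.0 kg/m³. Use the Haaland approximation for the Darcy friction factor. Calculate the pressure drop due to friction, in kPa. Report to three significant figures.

Δp ≈ 15.8 kPa

V = 4Q/(πD²) = 4·0.0730/(π·0.200²) = 2.324 m/s
Re = VD/ν = 2.324·0.200/2.17×10^-6 = 2.14×10^5 → turbulent
ε/D = 0.0065/200 = 3.25×10^-5
Haaland: f = 0.01551
h_f = f(L/D)V²/(2g) = 0.01551·(92.3/0.200)·2.324²/(2·9.81) = 1.970 m
Δp = ρg·h_f = 816.0·9.81·1.970 = 15.77 kPa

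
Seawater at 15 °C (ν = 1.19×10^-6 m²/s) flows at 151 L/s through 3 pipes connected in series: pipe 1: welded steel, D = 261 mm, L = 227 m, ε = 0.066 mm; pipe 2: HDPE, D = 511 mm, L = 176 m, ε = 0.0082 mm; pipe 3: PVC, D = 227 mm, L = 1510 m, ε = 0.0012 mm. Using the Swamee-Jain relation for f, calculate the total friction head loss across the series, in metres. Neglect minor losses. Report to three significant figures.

H ≈ 64.3 m

Pipe 1: V = 2.822 m/s, Re = 6.19×10^5, ε/D = 2.53×10^-4, f = 0.01574, h_1 = f(L/D)V²/2g = 5.559 m
Pipe 2: V = 0.7363 m/s, Re = 3.16×10^5, ε/D = 1.60×10^-5, f = 0.01443, h_2 = f(L/D)V²/2g = 0.1373 m
Pipe 3: V = 3.731 m/s, Re = 7.12×10^5, ε/D = 5.29×10^-6, f = 0.01241, h_3 = f(L/D)V²/2g = 58.56 m
Series → Q common, losses add: H = Σh = 64.26 m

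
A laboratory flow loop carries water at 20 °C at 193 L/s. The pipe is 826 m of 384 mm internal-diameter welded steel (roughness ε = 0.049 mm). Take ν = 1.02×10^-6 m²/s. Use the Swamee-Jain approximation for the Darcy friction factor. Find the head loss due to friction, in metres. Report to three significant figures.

h_f ≈ 4.40 m

V = 4Q/(πD²) = 4·0.193/(π·0.384²) = 1.666 m/s
Re = VD/ν = 1.666·0.384/1.02×10^-6 = 6.27×10^5 → turbulent
ε/D = 0.049/384 = 1.28×10^-4
Swamee-Jain: f = 0.01445
h_f = f(L/D)V²/(2g) = 0.01445·(826/0.384)·1.666²/(2·9.81) = 4.399 m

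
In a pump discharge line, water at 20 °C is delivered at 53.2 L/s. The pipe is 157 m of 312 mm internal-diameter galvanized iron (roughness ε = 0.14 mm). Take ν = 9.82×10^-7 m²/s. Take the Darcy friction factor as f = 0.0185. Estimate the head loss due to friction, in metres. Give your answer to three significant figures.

h_f ≈ 0.230 m

V = 4Q/(πD²) = 4·0.0532/(π·0.312²) = 0.6958 m/s
h_f = f(L/D)V²/(2g) = 0.01850·(157/0.312)·0.6958²/(2·9.81) = 0.2297 m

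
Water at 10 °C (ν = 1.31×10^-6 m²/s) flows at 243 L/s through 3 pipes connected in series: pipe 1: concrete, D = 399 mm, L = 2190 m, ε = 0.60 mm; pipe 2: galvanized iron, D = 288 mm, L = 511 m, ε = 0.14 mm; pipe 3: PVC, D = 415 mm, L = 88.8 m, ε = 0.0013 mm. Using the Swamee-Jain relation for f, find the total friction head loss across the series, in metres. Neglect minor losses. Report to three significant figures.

Pipe 1: V = 1.943 m/s, Re = 5.92×10^5, ε/D = 0.00150, f = 0.02223, h_1 = f(L/D)V²/2g = 23.49 m
Pipe 2: V = 3.730 m/s, Re = 8.20×10^5, ε/D = 4.86×10^-4, f = 0.01732, h_2 = f(L/D)V²/2g = 21.79 m
Pipe 3: V = 1.796 m/s, Re = 5.69×10^5, ε/D = 3.13×10^-6, f = 0.01285, h_3 = f(L/D)V²/2g = 0.4522 m
Series → Q common, losses add: H = Σh = 45.73 m

H ≈ 45.7 m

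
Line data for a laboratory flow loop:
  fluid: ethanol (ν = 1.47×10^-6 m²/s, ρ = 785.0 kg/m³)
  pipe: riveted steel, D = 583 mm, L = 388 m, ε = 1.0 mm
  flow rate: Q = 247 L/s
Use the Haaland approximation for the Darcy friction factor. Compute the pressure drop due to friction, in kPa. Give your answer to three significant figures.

Δp ≈ 5.15 kPa

V = 4Q/(πD²) = 4·0.247/(π·0.583²) = 0.9253 m/s
Re = VD/ν = 0.9253·0.583/1.47×10^-6 = 3.67×10^5 → turbulent
ε/D = 1.0/583 = 0.00172
Haaland: f = 0.02302
h_f = f(L/D)V²/(2g) = 0.02302·(388/0.583)·0.9253²/(2·9.81) = 0.6686 m
Δp = ρg·h_f = 785.0·9.81·0.6686 = 5.149 kPa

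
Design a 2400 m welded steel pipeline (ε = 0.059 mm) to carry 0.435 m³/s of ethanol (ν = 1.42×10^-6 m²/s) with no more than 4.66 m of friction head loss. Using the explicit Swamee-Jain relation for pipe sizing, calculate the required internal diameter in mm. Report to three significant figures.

Swamee-Jain (Type III): D = 0.66·[ε^1.25·(LQ²/(gh_f))^4.75 + ν·Q^9.4·(L/(gh_f))^5.2]^0.04
LQ²/(gh_f) = 9.934; L/(gh_f) = 52.50
Term 1 = ε^1.25·(…)^4.75 = 0.282; Term 2 = ν·Q^9.4·(…)^5.2 = 0.500
D = 0.66·(0.282 + 0.500)^0.04 = 0.6535 m = 654 mm
Check: V = 1.30 m/s, Re = 5.97×10^5, f = 0.01406, h_f = 4.43 m ≈ 4.66 m ✓

D ≈ 654 mm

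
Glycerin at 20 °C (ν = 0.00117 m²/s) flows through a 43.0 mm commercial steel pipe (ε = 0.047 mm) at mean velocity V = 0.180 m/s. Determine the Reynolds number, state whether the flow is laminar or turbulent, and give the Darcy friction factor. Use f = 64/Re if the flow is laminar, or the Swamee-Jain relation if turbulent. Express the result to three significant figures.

Re = VD/ν = 0.1800·0.0430/0.00117 = 6.62
Re < 2300 → laminar → f = 64/Re = 9.674

Re ≈ 6.62; laminar; f = 64/Re ≈ 9.67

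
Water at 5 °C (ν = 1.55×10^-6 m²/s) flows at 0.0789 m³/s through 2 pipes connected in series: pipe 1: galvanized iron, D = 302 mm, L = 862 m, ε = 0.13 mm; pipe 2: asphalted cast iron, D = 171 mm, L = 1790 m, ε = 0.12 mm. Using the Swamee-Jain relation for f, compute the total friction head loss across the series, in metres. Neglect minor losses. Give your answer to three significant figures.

Pipe 1: V = 1.101 m/s, Re = 2.15×10^5, ε/D = 4.30×10^-4, f = 0.01843, h_1 = f(L/D)V²/2g = 3.254 m
Pipe 2: V = 3.436 m/s, Re = 3.79×10^5, ε/D = 7.02×10^-4, f = 0.01916, h_2 = f(L/D)V²/2g = 120.7 m
Series → Q common, losses add: H = Σh = 123.9 m

H ≈ 124 m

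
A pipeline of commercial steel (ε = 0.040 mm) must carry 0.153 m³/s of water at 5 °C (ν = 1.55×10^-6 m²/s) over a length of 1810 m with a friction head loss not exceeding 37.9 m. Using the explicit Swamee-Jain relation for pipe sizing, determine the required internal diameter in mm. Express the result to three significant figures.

Swamee-Jain (Type III): D = 0.66·[ε^1.25·(LQ²/(gh_f))^4.75 + ν·Q^9.4·(L/(gh_f))^5.2]^0.04
LQ²/(gh_f) = 0.1140; L/(gh_f) = 4.868
Term 1 = ε^1.25·(…)^4.75 = 1.05×10^-10; Term 2 = ν·Q^9.4·(…)^5.2 = 1.26×10^-10
D = 0.66·(1.05×10^-10 + 1.26×10^-10)^0.04 = 0.2717 m = 272 mm
Check: V = 2.64 m/s, Re = 4.63×10^5, f = 0.01511, h_f = 35.7 m ≈ 37.9 m ✓

D ≈ 272 mm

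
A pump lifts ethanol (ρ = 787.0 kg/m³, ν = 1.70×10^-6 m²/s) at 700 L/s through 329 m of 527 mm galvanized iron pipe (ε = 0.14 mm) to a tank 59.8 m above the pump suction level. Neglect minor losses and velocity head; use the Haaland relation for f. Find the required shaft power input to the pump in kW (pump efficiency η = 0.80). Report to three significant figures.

V = 4Q/(πD²) = 3.209 m/s; Re = 9.95×10^5; ε/D = 2.66×10^-4; f = 0.01528
h_f = f(L/D)V²/2g = 5.008 m
Total head H = z + h_f = 59.8 + 5.008 = 64.81 m
P_hyd = ρgQH = 787.0·9.81·0.700·64.81 = 350.2 kW
P_shaft = P_hyd/η = 350.2/0.80 = 437.8 kW

P_shaft ≈ 438 kW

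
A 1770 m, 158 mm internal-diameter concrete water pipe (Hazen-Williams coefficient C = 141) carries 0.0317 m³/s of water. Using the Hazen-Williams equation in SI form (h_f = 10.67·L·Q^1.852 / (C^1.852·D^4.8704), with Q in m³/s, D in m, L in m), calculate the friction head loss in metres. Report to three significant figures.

h_f ≈ 26.5 m

h_f = 10.67·1770·0.0317^1.852 / (141^1.852·0.158^4.8704) = 26.46 m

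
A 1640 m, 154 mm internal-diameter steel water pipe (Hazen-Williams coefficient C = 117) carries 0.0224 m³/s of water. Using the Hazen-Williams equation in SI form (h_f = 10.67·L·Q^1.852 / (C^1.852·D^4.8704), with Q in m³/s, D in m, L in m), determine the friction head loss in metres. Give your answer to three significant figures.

h_f ≈ 20.6 m

h_f = 10.67·1640·0.0224^1.852 / (117^1.852·0.154^4.8704) = 20.63 m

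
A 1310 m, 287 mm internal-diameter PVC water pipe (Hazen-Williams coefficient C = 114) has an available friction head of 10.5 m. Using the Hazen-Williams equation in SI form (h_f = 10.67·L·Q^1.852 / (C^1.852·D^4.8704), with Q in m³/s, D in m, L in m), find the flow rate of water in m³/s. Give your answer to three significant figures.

Rearranging: Q = [h_f·C^1.852·D^4.8704 / (10.67·L)]^(1/1.852)
Q = [10.5·114^1.852·0.287^4.8704 / (10.67·1310)]^0.540 = 0.08796 m³/s

Q ≈ 0.0880 m³/s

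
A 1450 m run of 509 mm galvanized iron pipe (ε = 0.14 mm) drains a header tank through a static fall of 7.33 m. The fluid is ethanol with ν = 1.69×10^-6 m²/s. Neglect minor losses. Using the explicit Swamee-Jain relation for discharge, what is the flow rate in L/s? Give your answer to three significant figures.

Q ≈ 362 L/s

Swamee-Jain (Type II): Q = -0.965·√(gD⁵h_f/L)·ln[ε/(3.7D) + √(3.17ν²L/(gD³h_f))]
√(gD⁵h_f/L) = √(9.81·0.509⁵·7.33/1450) = 0.04116
ε/(3.7D) = 7.43×10^-5; √(3.17ν²L/(gD³h_f)) = 3.72×10^-5
Q = -0.965·0.04116·ln(1.115×10^-4) = 0.3615 m³/s
Check: V = 1.78 m/s, Re = 5.35×10^5, f = 0.01609, h_f = 7.38 m ≈ 7.33 m ✓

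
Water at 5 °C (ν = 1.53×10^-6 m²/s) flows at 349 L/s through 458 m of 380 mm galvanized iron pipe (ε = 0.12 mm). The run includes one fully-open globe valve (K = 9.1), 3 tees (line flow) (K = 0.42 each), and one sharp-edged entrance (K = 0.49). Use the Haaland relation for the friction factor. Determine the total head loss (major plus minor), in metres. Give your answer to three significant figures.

V = 4Q/(πD²) = 3.077 m/s; V²/2g = 0.4827 m
Re = 7.64×10^5, ε/D = 3.16×10^-4 → f = 0.01592 (Haaland)
Major: h_f = f(L/D)·V²/2g = 0.01592·1205·0.4827 = 9.259 m
Minor: ΣK = 10.8; h_m = ΣK·V²/2g = 5.237 m
Total H_L = 9.259 + 5.237 = 14.50 m

H_L ≈ 14.5 m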